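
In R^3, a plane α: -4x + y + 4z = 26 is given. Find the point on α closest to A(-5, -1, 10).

Foot = A − λn with λ = (n·A − d)/|n|² = (59 − 26)/33 = 1.
Foot = (-5, -1, 10) − 1·(-4, 1, 4) = (-1, -2, 6).

(-1, -2, 6)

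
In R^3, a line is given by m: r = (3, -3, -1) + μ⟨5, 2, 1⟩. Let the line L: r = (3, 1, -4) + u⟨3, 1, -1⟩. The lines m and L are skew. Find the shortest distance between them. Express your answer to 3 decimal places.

4.069

Common perpendicular direction n = (5, 2, 1) × (3, 1, -1) = (-3, 8, -1).
With w = (3, 1, -4) − (3, -3, -1) = (0, 4, -3), w · n = 35.
Distance = |w · n| / |n| = |35| / √74 ≈ 4.069.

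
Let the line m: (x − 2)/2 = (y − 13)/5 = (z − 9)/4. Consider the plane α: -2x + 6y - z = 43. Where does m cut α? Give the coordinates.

m has direction (2, 5, 4) through (2, 13, 9).
Substitute r = (2, 13, 9) + t(2, 5, 4) into the plane: 65 + 22t = 43, so t = -1.
Intersection: (2, 13, 9) + (-1)·(2, 5, 4) = (0, 8, 5).

(0, 8, 5)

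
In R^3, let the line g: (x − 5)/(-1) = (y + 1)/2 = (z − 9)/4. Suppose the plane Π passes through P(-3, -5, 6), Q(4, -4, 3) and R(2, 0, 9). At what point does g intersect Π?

(8, -7, -3)

g has direction (-1, 2, 4) through (5, -1, 9).
PQ = (7, 1, -3), PR = (5, 5, 3); a normal to Π is PQ × PR = (18, -36, 30).
Using P: Π has equation 18x - 36y + 30z = 306.
Substitute r = (5, -1, 9) + t(-1, 2, 4) into the plane: 396 + 30t = 306, so t = -3.
Intersection: (5, -1, 9) + (-3)·(-1, 2, 4) = (8, -7, -3).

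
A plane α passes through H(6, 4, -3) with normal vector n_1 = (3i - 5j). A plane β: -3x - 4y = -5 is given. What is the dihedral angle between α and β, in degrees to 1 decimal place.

67.8

α: n_1·r = n_1·H gives 3x - 5y = -2.
cos θ = |n₁·n₂| / (|n₁||n₂|) = |11| / (√34 · √25).
θ = arccos(0.37730) ≈ 67.8°.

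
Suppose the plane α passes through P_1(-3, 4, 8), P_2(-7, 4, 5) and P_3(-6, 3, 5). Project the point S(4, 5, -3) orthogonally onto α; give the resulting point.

(-2, -1, 5)

P_1P_2 = (-4, 0, -3), P_1P_3 = (-3, -1, -3); a normal to α is P_1P_2 × P_1P_3 = (-3, -3, 4).
Using P_1: α has equation -3x - 3y + 4z = 29.
Foot = S − λn with λ = (n·S − d)/|n|² = (-39 − 29)/34 = -2.
Foot = (4, 5, -3) − (-2)·(-3, -3, 4) = (-2, -1, 5).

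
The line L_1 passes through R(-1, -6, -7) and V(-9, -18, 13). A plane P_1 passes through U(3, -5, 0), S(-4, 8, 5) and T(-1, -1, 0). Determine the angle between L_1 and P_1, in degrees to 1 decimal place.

74.2

A direction vector for L_1 is V − R = (-8, -12, 20).
US = (-7, 13, 5), UT = (-4, 4, 0); a normal to P_1 is US × UT = (-20, -20, 24).
Using U: P_1 has equation -20x - 20y + 24z = 40.
sin θ = |n·v| / (|n||v|) = |880| / (√1376 · √608) = 0.96210.
θ ≈ 74.2°.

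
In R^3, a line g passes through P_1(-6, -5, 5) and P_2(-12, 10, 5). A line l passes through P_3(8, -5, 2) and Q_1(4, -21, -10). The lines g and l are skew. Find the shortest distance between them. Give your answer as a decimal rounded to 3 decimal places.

A direction vector for g is P_2 − P_1 = (-6, 15, 0).
A direction vector for l is Q_1 − P_3 = (-4, -16, -12).
Common perpendicular direction n = (-6, 15, 0) × (-4, -16, -12) = (-180, -72, 156).
With w = (8, -5, 2) − (-6, -5, 5) = (14, 0, -3), w · n = -2988.
Distance = |w · n| / |n| = |-2988| / √61920 ≈ 12.008.

12.008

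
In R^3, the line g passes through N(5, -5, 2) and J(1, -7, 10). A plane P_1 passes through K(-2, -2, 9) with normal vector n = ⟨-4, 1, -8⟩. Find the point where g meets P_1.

A direction vector for g is J − N = (-4, -2, 8).
P_1: n·r = n·K gives -4x + y - 8z = -66.
Substitute r = (5, -5, 2) + t(-4, -2, 8) into the plane: -41 + (-50)t = -66, so t = 1/2.
Intersection: (5, -5, 2) + (1/2)·(-4, -2, 8) = (3, -6, 6).

(3, -6, 6)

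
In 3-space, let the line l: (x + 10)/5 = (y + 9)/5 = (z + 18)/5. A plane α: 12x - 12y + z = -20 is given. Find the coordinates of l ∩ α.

l has direction (5, 5, 5) through (-10, -9, -18).
Substitute r = (-10, -9, -18) + t(5, 5, 5) into the plane: -30 + 5t = -20, so t = 2.
Intersection: (-10, -9, -18) + 2·(5, 5, 5) = (0, 1, -8).

(0, 1, -8)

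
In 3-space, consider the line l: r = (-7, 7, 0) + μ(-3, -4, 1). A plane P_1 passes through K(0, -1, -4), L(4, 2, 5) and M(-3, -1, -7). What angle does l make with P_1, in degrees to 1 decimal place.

KL = (4, 3, 9), KM = (-3, 0, -3); a normal to P_1 is KL × KM = (-9, -15, 9).
Using K: P_1 has equation -9x - 15y + 9z = -21.
sin θ = |n·v| / (|n||v|) = |96| / (√387 · √26) = 0.95704.
θ ≈ 73.1°.

73.1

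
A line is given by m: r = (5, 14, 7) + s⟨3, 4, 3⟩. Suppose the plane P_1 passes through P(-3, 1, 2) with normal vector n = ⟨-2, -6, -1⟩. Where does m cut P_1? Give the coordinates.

P_1: n·r = n·P gives -2x - 6y - z = -2.
Substitute r = (5, 14, 7) + t(3, 4, 3) into the plane: -101 + (-33)t = -2, so t = -3.
Intersection: (5, 14, 7) + (-3)·(3, 4, 3) = (-4, 2, -2).

(-4, 2, -2)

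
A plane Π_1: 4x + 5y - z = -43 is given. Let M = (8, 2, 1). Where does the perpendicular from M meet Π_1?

Foot = M − λn with λ = (n·M − d)/|n|² = (41 − (-43))/42 = 2.
Foot = (8, 2, 1) − 2·(4, 5, -1) = (0, -8, 3).

(0, -8, 3)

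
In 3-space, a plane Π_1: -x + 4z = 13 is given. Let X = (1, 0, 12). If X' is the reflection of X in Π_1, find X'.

(5, 0, -4)

λ = (n·X − d)/|n|² = (47 − 13)/17 = 2.
Reflection = X − 2λn = (1, 0, 12) − 4·(-1, 0, 4) = (5, 0, -4).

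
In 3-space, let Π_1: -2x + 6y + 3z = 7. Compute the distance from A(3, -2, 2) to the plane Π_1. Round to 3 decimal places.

n·A − d = (-2)·(3) + (6)·(-2) + (3)·(2) − 7 = -19; |n| = √49.
Distance = |-19| / √49 = 19/√49 ≈ 2.714.

2.714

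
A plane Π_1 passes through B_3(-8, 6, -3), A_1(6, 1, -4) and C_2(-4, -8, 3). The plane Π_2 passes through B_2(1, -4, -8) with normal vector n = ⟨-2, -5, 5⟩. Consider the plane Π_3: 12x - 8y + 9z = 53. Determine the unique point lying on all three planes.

(6, -1, -3)

B_3A_1 = (14, -5, -1), B_3C_2 = (4, -14, 6); a normal to Π_1 is B_3A_1 × B_3C_2 = (-44, -88, -176).
Using B_3: Π_1 has equation -44x - 88y - 176z = 352.
Π_2: n·r = n·B_2 gives -2x - 5y + 5z = -22.
Solving the 3×3 linear system -44x - 88y - 176z = 352, -2x - 5y + 5z = -22, 12x - 8y + 9z = 53 (e.g. by elimination or Cramer's rule, determinant = -20020) gives (6, -1, -3).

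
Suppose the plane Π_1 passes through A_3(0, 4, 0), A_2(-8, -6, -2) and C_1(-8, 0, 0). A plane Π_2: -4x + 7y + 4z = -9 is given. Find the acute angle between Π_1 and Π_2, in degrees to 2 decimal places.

A_3A_2 = (-8, -10, -2), A_3C_1 = (-8, -4, 0); a normal to Π_1 is A_3A_2 × A_3C_1 = (-8, 16, -48).
Using A_3: Π_1 has equation -8x + 16y - 48z = 64.
cos θ = |n₁·n₂| / (|n₁||n₂|) = |-48| / (√2624 · √81).
θ = arccos(0.10412) ≈ 84.02°.

84.02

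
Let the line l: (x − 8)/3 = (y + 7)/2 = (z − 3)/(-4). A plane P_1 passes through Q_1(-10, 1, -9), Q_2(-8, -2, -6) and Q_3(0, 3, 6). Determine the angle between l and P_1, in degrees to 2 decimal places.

61.11

l has direction (3, 2, -4) through (8, -7, 3).
Q_1Q_2 = (2, -3, 3), Q_1Q_3 = (10, 2, 15); a normal to P_1 is Q_1Q_2 × Q_1Q_3 = (-51, 0, 34).
Using Q_1: P_1 has equation -51x + 34z = 204.
sin θ = |n·v| / (|n||v|) = |-289| / (√3757 · √29) = 0.87554.
θ ≈ 61.11°.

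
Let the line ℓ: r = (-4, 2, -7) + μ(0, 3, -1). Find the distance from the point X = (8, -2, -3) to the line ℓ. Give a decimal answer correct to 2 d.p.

Taking (-4, 2, -7) on ℓ with direction v = (0, 3, -1): w = X − (-4, 2, -7) = (12, -4, 4), and w × v = (-8, 12, 36).
Distance = |w × v| / |v| = √1504 / √10 ≈ 12.26.

12.26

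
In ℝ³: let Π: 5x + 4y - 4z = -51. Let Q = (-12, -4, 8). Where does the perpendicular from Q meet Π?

(-7, 0, 4)

Foot = Q − λn with λ = (n·Q − d)/|n|² = (-108 − (-51))/57 = -1.
Foot = (-12, -4, 8) − (-1)·(5, 4, -4) = (-7, 0, 4).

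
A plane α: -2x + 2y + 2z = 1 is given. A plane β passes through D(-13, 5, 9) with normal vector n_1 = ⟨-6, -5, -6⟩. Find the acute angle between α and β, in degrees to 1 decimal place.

β: n_1·r = n_1·D gives -6x - 5y - 6z = -1.
cos θ = |n₁·n₂| / (|n₁||n₂|) = |-10| / (√12 · √97).
θ = arccos(0.29311) ≈ 73.0°.

73.0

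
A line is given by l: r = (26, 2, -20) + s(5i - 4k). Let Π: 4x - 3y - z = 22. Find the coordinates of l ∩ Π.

Substitute r = (26, 2, -20) + t(5, 0, -4) into the plane: 118 + 24t = 22, so t = -4.
Intersection: (26, 2, -20) + (-4)·(5, 0, -4) = (6, 2, -4).

(6, 2, -4)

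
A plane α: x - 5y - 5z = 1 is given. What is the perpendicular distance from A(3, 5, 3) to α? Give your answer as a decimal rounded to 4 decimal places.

5.3211

n·A − d = (1)·(3) + (-5)·(5) + (-5)·(3) − 1 = -38; |n| = √51.
Distance = |-38| / √51 = 38/√51 ≈ 5.3211.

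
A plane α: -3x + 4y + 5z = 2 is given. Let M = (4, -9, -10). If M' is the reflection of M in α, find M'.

(-8, 7, 10)

λ = (n·M − d)/|n|² = (-98 − 2)/50 = -2.
Reflection = M − 2λn = (4, -9, -10) − (-4)·(-3, 4, 5) = (-8, 7, 10).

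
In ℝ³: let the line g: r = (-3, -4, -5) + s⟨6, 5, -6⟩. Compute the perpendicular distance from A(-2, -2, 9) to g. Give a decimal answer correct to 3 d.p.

Taking (-3, -4, -5) on g with direction v = (6, 5, -6): w = A − (-3, -4, -5) = (1, 2, 14), and w × v = (-82, 90, -7).
Distance = |w × v| / |v| = √14873 / √97 ≈ 12.383.

12.383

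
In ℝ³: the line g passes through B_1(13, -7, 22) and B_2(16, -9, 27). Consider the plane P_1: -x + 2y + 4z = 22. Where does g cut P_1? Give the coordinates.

A direction vector for g is B_2 − B_1 = (3, -2, 5).
Substitute r = (13, -7, 22) + t(3, -2, 5) into the plane: 61 + 13t = 22, so t = -3.
Intersection: (13, -7, 22) + (-3)·(3, -2, 5) = (4, -1, 7).

(4, -1, 7)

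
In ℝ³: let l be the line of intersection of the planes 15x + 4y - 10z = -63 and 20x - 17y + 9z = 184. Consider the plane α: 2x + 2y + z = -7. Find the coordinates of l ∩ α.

(1, -7, 5)

Direction of l: (15, 4, -10) × (20, -17, 9) = (-134, -335, -335).
A point on l: solving the two plane equations with x = -3 gives (-3, -17, -5).
Substitute r = (-3, -17, -5) + t(-134, -335, -335) into the plane: -45 + (-1273)t = -7, so t = -2/67.
Intersection: (-3, -17, -5) + (-2/67)·(-134, -335, -335) = (1, -7, 5).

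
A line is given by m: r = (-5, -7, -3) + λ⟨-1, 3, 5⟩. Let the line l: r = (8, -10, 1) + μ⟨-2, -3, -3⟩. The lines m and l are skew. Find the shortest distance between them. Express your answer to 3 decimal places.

Common perpendicular direction n = (-1, 3, 5) × (-2, -3, -3) = (6, -13, 9).
With w = (8, -10, 1) − (-5, -7, -3) = (13, -3, 4), w · n = 153.
Distance = |w · n| / |n| = |153| / √286 ≈ 9.047.

9.047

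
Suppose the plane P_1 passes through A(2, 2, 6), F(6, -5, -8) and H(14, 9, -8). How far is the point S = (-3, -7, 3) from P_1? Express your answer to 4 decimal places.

AF = (4, -7, -14), AH = (12, 7, -14); a normal to P_1 is AF × AH = (196, -112, 112).
Using A: P_1 has equation 196x - 112y + 112z = 840.
n·S − d = (196)·(-3) + (-112)·(-7) + (112)·(3) − 840 = -308; |n| = √63504.
Distance = |-308| / √63504 = 308/√63504 ≈ 1.2222.

1.2222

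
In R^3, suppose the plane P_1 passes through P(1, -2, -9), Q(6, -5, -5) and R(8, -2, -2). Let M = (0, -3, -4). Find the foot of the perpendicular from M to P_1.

(3, -2, -7)

PQ = (5, -3, 4), PR = (7, 0, 7); a normal to P_1 is PQ × PR = (-21, -7, 21).
Using P: P_1 has equation -21x - 7y + 21z = -196.
Foot = M − λn with λ = (n·M − d)/|n|² = (-63 − (-196))/931 = 1/7.
Foot = (0, -3, -4) − (1/7)·(-21, -7, 21) = (3, -2, -7).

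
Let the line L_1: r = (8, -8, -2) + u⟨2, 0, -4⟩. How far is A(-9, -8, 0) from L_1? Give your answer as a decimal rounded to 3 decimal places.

Taking (8, -8, -2) on L_1 with direction v = (2, 0, -4): w = A − (8, -8, -2) = (-17, 0, 2), and w × v = (0, -64, 0).
Distance = |w × v| / |v| = √4096 / √20 ≈ 14.311.

14.311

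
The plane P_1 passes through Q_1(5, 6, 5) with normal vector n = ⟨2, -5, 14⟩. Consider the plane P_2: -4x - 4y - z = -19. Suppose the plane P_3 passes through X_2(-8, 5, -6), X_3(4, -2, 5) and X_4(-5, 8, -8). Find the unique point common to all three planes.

P_1: n·r = n·Q_1 gives 2x - 5y + 14z = 50.
X_2X_3 = (12, -7, 11), X_2X_4 = (3, 3, -2); a normal to P_3 is X_2X_3 × X_2X_4 = (-19, 57, 57).
Using X_2: P_3 has equation -19x + 57y + 57z = 95.
Solving the 3×3 linear system 2x - 5y + 14z = 50, -4x - 4y - z = -19, -19x + 57y + 57z = 95 (e.g. by elimination or Cramer's rule, determinant = -5833) gives (4, 0, 3).

(4, 0, 3)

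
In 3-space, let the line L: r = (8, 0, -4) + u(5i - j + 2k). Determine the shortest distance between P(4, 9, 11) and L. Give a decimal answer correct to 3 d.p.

Taking (8, 0, -4) on L with direction v = (5, -1, 2): w = P − (8, 0, -4) = (-4, 9, 15), and w × v = (33, 83, -41).
Distance = |w × v| / |v| = √9659 / √30 ≈ 17.943.

17.943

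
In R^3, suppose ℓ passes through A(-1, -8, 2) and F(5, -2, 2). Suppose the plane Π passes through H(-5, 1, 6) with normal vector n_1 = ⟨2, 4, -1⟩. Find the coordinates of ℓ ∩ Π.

(3, -4, 2)

A direction vector for ℓ is F − A = (6, 6, 0).
Π: n_1·r = n_1·H gives 2x + 4y - z = -12.
Substitute r = (-1, -8, 2) + t(6, 6, 0) into the plane: -36 + 36t = -12, so t = 2/3.
Intersection: (-1, -8, 2) + (2/3)·(6, 6, 0) = (3, -4, 2).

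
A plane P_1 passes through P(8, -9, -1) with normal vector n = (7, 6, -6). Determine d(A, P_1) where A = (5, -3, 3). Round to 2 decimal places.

0.82

P_1: n·r = n·P gives 7x + 6y - 6z = 8.
n·A − d = (7)·(5) + (6)·(-3) + (-6)·(3) − 8 = -9; |n| = √121.
Distance = |-9| / √121 = 9/√121 ≈ 0.82.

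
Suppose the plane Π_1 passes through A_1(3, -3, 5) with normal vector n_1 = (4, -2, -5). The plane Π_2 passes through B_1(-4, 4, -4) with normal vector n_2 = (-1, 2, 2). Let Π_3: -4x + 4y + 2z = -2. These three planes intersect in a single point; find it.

(2, 0, 3)

Π_1: n_1·r = n_1·A_1 gives 4x - 2y - 5z = -7.
Π_2: n_2·r = n_2·B_1 gives -x + 2y + 2z = 4.
Solving the 3×3 linear system 4x - 2y - 5z = -7, -x + 2y + 2z = 4, -4x + 4y + 2z = -2 (e.g. by elimination or Cramer's rule, determinant = -24) gives (2, 0, 3).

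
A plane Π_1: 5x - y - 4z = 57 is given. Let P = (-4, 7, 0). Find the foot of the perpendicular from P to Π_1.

(6, 5, -8)

Foot = P − λn with λ = (n·P − d)/|n|² = (-27 − 57)/42 = -2.
Foot = (-4, 7, 0) − (-2)·(5, -1, -4) = (6, 5, -8).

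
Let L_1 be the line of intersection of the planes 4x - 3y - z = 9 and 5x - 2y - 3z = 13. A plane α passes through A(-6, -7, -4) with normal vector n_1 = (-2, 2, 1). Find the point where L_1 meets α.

Direction of L_1: (4, -3, -1) × (5, -2, -3) = (7, 7, 7).
A point on L_1: solving the two plane equations with x = -3 gives (-3, -5, -6).
α: n_1·r = n_1·A gives -2x + 2y + z = -6.
Substitute r = (-3, -5, -6) + t(7, 7, 7) into the plane: -10 + 7t = -6, so t = 4/7.
Intersection: (-3, -5, -6) + (4/7)·(7, 7, 7) = (1, -1, -2).

(1, -1, -2)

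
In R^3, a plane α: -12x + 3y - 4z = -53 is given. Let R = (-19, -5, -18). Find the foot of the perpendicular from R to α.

Foot = R − λn with λ = (n·R − d)/|n|² = (285 − (-53))/169 = 2.
Foot = (-19, -5, -18) − 2·(-12, 3, -4) = (5, -11, -10).

(5, -11, -10)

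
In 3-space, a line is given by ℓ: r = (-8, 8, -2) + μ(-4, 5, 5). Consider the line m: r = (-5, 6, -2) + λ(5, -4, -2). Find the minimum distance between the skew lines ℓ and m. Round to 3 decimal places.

0.185

Common perpendicular direction n = (-4, 5, 5) × (5, -4, -2) = (10, 17, -9).
With w = (-5, 6, -2) − (-8, 8, -2) = (3, -2, 0), w · n = -4.
Distance = |w · n| / |n| = |-4| / √470 ≈ 0.185.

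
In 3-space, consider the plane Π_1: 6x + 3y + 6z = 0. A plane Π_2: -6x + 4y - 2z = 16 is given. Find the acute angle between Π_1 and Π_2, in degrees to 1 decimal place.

cos θ = |n₁·n₂| / (|n₁||n₂|) = |-36| / (√81 · √56).
θ = arccos(0.53452) ≈ 57.7°.

57.7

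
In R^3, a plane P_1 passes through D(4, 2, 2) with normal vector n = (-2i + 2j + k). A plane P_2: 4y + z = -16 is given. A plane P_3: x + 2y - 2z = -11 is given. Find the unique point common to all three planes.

P_1: n·r = n·D gives -2x + 2y + z = -2.
Solving the 3×3 linear system -2x + 2y + z = -2, 4y + z = -16, x + 2y - 2z = -11 (e.g. by elimination or Cramer's rule, determinant = 18) gives (-3, -4, 0).

(-3, -4, 0)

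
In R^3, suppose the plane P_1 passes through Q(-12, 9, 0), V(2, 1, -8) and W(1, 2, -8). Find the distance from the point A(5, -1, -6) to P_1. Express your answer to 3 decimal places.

QV = (14, -8, -8), QW = (13, -7, -8); a normal to P_1 is QV × QW = (8, 8, 6).
Using Q: P_1 has equation 8x + 8y + 6z = -24.
n·A − d = (8)·(5) + (8)·(-1) + (6)·(-6) − (-24) = 20; |n| = √164.
Distance = |20| / √164 = 20/√164 ≈ 1.562.

1.562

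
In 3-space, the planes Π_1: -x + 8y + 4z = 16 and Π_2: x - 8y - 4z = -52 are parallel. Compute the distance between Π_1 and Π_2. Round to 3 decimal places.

Rescale Π_2 by 1/(-1): -x + 8y + 4z = 52. Then distance = |16 − 52| / √81 ≈ 4.000.

4.000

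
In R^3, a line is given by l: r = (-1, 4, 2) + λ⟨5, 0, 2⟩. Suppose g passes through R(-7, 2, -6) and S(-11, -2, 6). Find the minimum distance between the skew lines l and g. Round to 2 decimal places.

A direction vector for g is S − R = (-4, -4, 12).
Common perpendicular direction n = (5, 0, 2) × (-4, -4, 12) = (8, -68, -20).
With w = (-7, 2, -6) − (-1, 4, 2) = (-6, -2, -8), w · n = 248.
Distance = |w · n| / |n| = |248| / √5088 ≈ 3.48.

3.48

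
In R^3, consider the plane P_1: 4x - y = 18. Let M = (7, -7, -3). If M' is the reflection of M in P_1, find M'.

λ = (n·M − d)/|n|² = (35 − 18)/17 = 1.
Reflection = M − 2λn = (7, -7, -3) − 2·(4, -1, 0) = (-1, -5, -3).

(-1, -5, -3)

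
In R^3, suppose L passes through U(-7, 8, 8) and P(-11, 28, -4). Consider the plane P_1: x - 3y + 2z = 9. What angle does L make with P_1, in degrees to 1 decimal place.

83.6

A direction vector for L is P − U = (-4, 20, -12).
sin θ = |n·v| / (|n||v|) = |-88| / (√14 · √560) = 0.99386.
θ ≈ 83.6°.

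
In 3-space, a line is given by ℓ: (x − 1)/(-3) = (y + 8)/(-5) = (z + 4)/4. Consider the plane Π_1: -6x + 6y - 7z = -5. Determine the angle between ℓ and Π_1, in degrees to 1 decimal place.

ℓ has direction (-3, -5, 4) through (1, -8, -4).
sin θ = |n·v| / (|n||v|) = |-40| / (√121 · √50) = 0.51426.
θ ≈ 30.9°.

30.9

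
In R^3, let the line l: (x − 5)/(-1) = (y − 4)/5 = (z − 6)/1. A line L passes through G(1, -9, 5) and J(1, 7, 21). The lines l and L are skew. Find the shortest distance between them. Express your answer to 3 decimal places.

6.600

l has direction (-1, 5, 1) through (5, 4, 6).
A direction vector for L is J − G = (0, 16, 16).
Common perpendicular direction n = (-1, 5, 1) × (0, 16, 16) = (64, 16, -16).
With w = (1, -9, 5) − (5, 4, 6) = (-4, -13, -1), w · n = -448.
Distance = |w · n| / |n| = |-448| / √4608 ≈ 6.600.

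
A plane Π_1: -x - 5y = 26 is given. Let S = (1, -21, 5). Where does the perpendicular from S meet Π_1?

(4, -6, 5)

Foot = S − λn with λ = (n·S − d)/|n|² = (104 − 26)/26 = 3.
Foot = (1, -21, 5) − 3·(-1, -5, 0) = (4, -6, 5).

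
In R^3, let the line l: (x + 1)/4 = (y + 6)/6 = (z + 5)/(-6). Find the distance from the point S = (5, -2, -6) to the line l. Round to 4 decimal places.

l has direction (4, 6, -6) through (-1, -6, -5).
Taking (-1, -6, -5) on l with direction v = (4, 6, -6): w = S − (-1, -6, -5) = (6, 4, -1), and w × v = (-18, 32, 20).
Distance = |w × v| / |v| = √1748 / √88 ≈ 4.4569.

4.4569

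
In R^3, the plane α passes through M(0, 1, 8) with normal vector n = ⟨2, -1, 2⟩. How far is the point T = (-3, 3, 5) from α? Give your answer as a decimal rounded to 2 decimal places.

4.67

α: n·r = n·M gives 2x - y + 2z = 15.
n·T − d = (2)·(-3) + (-1)·(3) + (2)·(5) − 15 = -14; |n| = √9.
Distance = |-14| / √9 = 14/√9 ≈ 4.67.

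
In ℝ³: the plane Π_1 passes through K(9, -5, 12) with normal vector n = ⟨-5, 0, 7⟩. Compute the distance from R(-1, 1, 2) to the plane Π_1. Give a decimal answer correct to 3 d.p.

2.325

Π_1: n·r = n·K gives -5x + 7z = 39.
n·R − d = (-5)·(-1) + (0)·(1) + (7)·(2) − 39 = -20; |n| = √74.
Distance = |-20| / √74 = 20/√74 ≈ 2.325.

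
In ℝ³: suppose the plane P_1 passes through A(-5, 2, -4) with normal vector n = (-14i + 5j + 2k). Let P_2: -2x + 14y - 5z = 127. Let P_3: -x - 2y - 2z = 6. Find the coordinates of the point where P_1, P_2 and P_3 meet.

(-4, 6, -7)

P_1: n·r = n·A gives -14x + 5y + 2z = 72.
Solving the 3×3 linear system -14x + 5y + 2z = 72, -2x + 14y - 5z = 127, -x - 2y - 2z = 6 (e.g. by elimination or Cramer's rule, determinant = 573) gives (-4, 6, -7).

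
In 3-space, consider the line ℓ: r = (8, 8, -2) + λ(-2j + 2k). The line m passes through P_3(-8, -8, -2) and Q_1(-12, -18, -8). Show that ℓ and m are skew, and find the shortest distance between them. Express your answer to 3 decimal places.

A direction vector for m is Q_1 − P_3 = (-4, -10, -6).
Common perpendicular direction n = (0, -2, 2) × (-4, -10, -6) = (32, -8, -8).
With w = (-8, -8, -2) − (8, 8, -2) = (-16, -16, 0), w · n = -384.
Since n ≠ 0 the lines are not parallel, and w · n = -384 ≠ 0 so they do not intersect; hence they are skew.
Distance = |w · n| / |n| = |-384| / √1152 ≈ 11.314.

11.314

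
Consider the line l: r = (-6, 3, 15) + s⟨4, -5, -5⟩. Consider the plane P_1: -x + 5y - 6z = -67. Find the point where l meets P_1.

Substitute r = (-6, 3, 15) + t(4, -5, -5) into the plane: -69 + 1t = -67, so t = 2.
Intersection: (-6, 3, 15) + 2·(4, -5, -5) = (2, -7, 5).

(2, -7, 5)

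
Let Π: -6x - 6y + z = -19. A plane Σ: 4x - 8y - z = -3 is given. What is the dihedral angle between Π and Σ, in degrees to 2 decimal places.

72.60

cos θ = |n₁·n₂| / (|n₁||n₂|) = |23| / (√73 · √81).
θ = arccos(0.29911) ≈ 72.60°.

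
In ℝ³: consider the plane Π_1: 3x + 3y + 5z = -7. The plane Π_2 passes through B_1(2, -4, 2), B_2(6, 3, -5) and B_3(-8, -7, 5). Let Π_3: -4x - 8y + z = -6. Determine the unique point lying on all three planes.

B_1B_2 = (4, 7, -7), B_1B_3 = (-10, -3, 3); a normal to Π_2 is B_1B_2 × B_1B_3 = (0, 58, 58).
Using B_1: Π_2 has equation 58y + 58z = -116.
Solving the 3×3 linear system 3x + 3y + 5z = -7, 58y + 58z = -116, -4x - 8y + z = -6 (e.g. by elimination or Cramer's rule, determinant = 2030) gives (1, 0, -2).

(1, 0, -2)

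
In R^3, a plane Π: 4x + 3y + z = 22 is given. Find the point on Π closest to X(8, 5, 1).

Foot = X − λn with λ = (n·X − d)/|n|² = (48 − 22)/26 = 1.
Foot = (8, 5, 1) − 1·(4, 3, 1) = (4, 2, 0).

(4, 2, 0)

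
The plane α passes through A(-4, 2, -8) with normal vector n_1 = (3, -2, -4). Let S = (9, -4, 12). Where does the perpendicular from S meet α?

(12, -6, 8)

α: n_1·r = n_1·A gives 3x - 2y - 4z = 16.
Foot = S − λn with λ = (n·S − d)/|n|² = (-13 − 16)/29 = -1.
Foot = (9, -4, 12) − (-1)·(3, -2, -4) = (12, -6, 8).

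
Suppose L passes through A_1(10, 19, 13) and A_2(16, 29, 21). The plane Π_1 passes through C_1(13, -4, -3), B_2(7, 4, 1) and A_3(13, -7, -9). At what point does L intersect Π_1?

A direction vector for L is A_2 − A_1 = (6, 10, 8).
C_1B_2 = (-6, 8, 4), C_1A_3 = (0, -3, -6); a normal to Π_1 is C_1B_2 × C_1A_3 = (-36, -36, 18).
Using C_1: Π_1 has equation -36x - 36y + 18z = -378.
Substitute r = (10, 19, 13) + t(6, 10, 8) into the plane: -810 + (-432)t = -378, so t = -1.
Intersection: (10, 19, 13) + (-1)·(6, 10, 8) = (4, 9, 5).

(4, 9, 5)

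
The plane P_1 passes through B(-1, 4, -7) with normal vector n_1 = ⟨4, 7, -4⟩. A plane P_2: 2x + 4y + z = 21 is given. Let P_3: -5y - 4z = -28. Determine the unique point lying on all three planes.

(-4, 8, -3)

P_1: n_1·r = n_1·B gives 4x + 7y - 4z = 52.
Solving the 3×3 linear system 4x + 7y - 4z = 52, 2x + 4y + z = 21, -5y - 4z = -28 (e.g. by elimination or Cramer's rule, determinant = 52) gives (-4, 8, -3).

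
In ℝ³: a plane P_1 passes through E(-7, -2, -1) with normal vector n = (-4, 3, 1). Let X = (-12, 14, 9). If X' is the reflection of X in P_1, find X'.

P_1: n·r = n·E gives -4x + 3y + z = 21.
λ = (n·X − d)/|n|² = (99 − 21)/26 = 3.
Reflection = X − 2λn = (-12, 14, 9) − 6·(-4, 3, 1) = (12, -4, 3).

(12, -4, 3)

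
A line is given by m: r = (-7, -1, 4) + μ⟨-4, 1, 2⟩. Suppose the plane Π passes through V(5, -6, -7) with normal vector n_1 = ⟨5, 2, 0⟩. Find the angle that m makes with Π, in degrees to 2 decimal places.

Π: n_1·r = n_1·V gives 5x + 2y = 13.
sin θ = |n·v| / (|n||v|) = |-18| / (√29 · √21) = 0.72940.
θ ≈ 46.84°.

46.84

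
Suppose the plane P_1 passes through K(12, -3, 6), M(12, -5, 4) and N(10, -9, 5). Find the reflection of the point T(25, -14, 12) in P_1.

(-5, -2, 0)

KM = (0, -2, -2), KN = (-2, -6, -1); a normal to P_1 is KM × KN = (-10, 4, -4).
Using K: P_1 has equation -10x + 4y - 4z = -156.
λ = (n·T − d)/|n|² = (-354 − (-156))/132 = -3/2.
Reflection = T − 2λn = (25, -14, 12) − (-3)·(-10, 4, -4) = (-5, -2, 0).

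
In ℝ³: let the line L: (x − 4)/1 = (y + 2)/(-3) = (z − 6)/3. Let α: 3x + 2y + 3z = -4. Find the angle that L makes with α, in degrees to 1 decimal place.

17.1

L has direction (1, -3, 3) through (4, -2, 6).
sin θ = |n·v| / (|n||v|) = |6| / (√22 · √19) = 0.29347.
θ ≈ 17.1°.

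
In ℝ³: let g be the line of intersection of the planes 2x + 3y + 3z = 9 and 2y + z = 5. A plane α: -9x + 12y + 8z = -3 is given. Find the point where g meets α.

Direction of g: (2, 3, 3) × (0, 2, 1) = (-3, -2, 4).
A point on g: solving the two plane equations with x = -6 gives (-6, -2, 9).
Substitute r = (-6, -2, 9) + t(-3, -2, 4) into the plane: 102 + 35t = -3, so t = -3.
Intersection: (-6, -2, 9) + (-3)·(-3, -2, 4) = (3, 4, -3).

(3, 4, -3)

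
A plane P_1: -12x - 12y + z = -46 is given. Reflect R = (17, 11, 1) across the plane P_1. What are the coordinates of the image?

(-7, -13, 3)

λ = (n·R − d)/|n|² = (-335 − (-46))/289 = -1.
Reflection = R − 2λn = (17, 11, 1) − (-2)·(-12, -12, 1) = (-7, -13, 3).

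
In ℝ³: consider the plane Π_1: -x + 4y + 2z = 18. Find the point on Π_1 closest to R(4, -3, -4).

(2, 5, 0)

Foot = R − λn with λ = (n·R − d)/|n|² = (-24 − 18)/21 = -2.
Foot = (4, -3, -4) − (-2)·(-1, 4, 2) = (2, 5, 0).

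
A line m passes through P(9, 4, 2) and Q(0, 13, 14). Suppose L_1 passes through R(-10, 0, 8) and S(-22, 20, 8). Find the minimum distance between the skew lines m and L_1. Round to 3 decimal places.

A direction vector for m is Q − P = (-9, 9, 12).
A direction vector for L_1 is S − R = (-12, 20, 0).
Common perpendicular direction n = (-9, 9, 12) × (-12, 20, 0) = (-240, -144, -72).
With w = (-10, 0, 8) − (9, 4, 2) = (-19, -4, 6), w · n = 4704.
Distance = |w · n| / |n| = |4704| / √83520 ≈ 16.277.

16.277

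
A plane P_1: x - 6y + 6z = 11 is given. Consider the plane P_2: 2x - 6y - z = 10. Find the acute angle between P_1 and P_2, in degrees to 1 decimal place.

cos θ = |n₁·n₂| / (|n₁||n₂|) = |32| / (√73 · √41).
θ = arccos(0.58492) ≈ 54.2°.

54.2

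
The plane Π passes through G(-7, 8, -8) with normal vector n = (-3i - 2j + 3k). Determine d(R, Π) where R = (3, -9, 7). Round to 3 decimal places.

10.447

Π: n·r = n·G gives -3x - 2y + 3z = -19.
n·R − d = (-3)·(3) + (-2)·(-9) + (3)·(7) − (-19) = 49; |n| = √22.
Distance = |49| / √22 = 49/√22 ≈ 10.447.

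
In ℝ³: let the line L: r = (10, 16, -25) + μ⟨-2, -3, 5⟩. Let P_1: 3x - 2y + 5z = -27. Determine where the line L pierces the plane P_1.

Substitute r = (10, 16, -25) + t(-2, -3, 5) into the plane: -127 + 25t = -27, so t = 4.
Intersection: (10, 16, -25) + 4·(-2, -3, 5) = (2, 4, -5).

(2, 4, -5)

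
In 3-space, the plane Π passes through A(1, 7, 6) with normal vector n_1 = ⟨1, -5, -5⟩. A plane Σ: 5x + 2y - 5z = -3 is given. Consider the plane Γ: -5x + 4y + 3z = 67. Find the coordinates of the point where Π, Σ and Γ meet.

Π: n_1·r = n_1·A gives x - 5y - 5z = -64.
Solving the 3×3 linear system x - 5y - 5z = -64, 5x + 2y - 5z = -3, -5x + 4y + 3z = 67 (e.g. by elimination or Cramer's rule, determinant = -174) gives (-4, 11, 1).

(-4, 11, 1)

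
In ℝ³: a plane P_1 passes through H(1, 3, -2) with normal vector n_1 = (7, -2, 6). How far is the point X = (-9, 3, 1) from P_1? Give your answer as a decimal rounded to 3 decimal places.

P_1: n_1·r = n_1·H gives 7x - 2y + 6z = -11.
n·X − d = (7)·(-9) + (-2)·(3) + (6)·(1) − (-11) = -52; |n| = √89.
Distance = |-52| / √89 = 52/√89 ≈ 5.512.

5.512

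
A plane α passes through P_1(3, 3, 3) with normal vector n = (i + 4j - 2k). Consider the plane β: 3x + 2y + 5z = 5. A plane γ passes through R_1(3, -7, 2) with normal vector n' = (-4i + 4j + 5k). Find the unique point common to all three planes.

α: n·r = n·P_1 gives x + 4y - 2z = 9.
γ: n'·r = n'·R_1 gives -4x + 4y + 5z = -30.
Solving the 3×3 linear system x + 4y - 2z = 9, 3x + 2y + 5z = 5, -4x + 4y + 5z = -30 (e.g. by elimination or Cramer's rule, determinant = -190) gives (5, 0, -2).

(5, 0, -2)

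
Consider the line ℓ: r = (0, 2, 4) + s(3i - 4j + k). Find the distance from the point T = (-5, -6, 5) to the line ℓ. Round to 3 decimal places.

8.806

Taking (0, 2, 4) on ℓ with direction v = (3, -4, 1): w = T − (0, 2, 4) = (-5, -8, 1), and w × v = (-4, 8, 44).
Distance = |w × v| / |v| = √2016 / √26 ≈ 8.806.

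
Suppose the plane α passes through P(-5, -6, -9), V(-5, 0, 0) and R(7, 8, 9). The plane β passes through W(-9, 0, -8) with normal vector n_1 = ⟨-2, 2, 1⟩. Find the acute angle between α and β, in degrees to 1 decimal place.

PV = (0, 6, 9), PR = (12, 14, 18); a normal to α is PV × PR = (-18, 108, -72).
Using P: α has equation -18x + 108y - 72z = 90.
β: n_1·r = n_1·W gives -2x + 2y + z = 10.
cos θ = |n₁·n₂| / (|n₁||n₂|) = |180| / (√17172 · √9).
θ = arccos(0.45787) ≈ 62.8°.

62.8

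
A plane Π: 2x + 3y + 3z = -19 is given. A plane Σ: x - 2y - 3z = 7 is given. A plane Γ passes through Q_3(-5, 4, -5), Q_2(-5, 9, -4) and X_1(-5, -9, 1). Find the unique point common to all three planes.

(-5, 3, -6)

Q_3Q_2 = (0, 5, 1), Q_3X_1 = (0, -13, 6); a normal to Γ is Q_3Q_2 × Q_3X_1 = (43, 0, 0).
Using Q_3: Γ has equation 43x = -215.
Solving the 3×3 linear system 2x + 3y + 3z = -19, x - 2y - 3z = 7, 43x = -215 (e.g. by elimination or Cramer's rule, determinant = -129) gives (-5, 3, -6).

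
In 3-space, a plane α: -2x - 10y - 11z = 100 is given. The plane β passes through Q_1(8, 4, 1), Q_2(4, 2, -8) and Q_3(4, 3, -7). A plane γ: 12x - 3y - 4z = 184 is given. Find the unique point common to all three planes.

Q_1Q_2 = (-4, -2, -9), Q_1Q_3 = (-4, -1, -8); a normal to β is Q_1Q_2 × Q_1Q_3 = (7, 4, -4).
Using Q_1: β has equation 7x + 4y - 4z = 68.
Solving the 3×3 linear system -2x - 10y - 11z = 100, 7x + 4y - 4z = 68, 12x - 3y - 4z = 184 (e.g. by elimination or Cramer's rule, determinant = 1015) gives (12, -8, -4).

(12, -8, -4)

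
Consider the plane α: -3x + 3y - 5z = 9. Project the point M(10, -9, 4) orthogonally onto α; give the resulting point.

Foot = M − λn with λ = (n·M − d)/|n|² = (-77 − 9)/43 = -2.
Foot = (10, -9, 4) − (-2)·(-3, 3, -5) = (4, -3, -6).

(4, -3, -6)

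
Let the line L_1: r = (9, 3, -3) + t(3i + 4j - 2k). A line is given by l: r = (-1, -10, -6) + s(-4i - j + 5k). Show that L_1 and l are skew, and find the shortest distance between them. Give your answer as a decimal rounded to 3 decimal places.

5.498

Common perpendicular direction n = (3, 4, -2) × (-4, -1, 5) = (18, -7, 13).
With w = (-1, -10, -6) − (9, 3, -3) = (-10, -13, -3), w · n = -128.
Since n ≠ 0 the lines are not parallel, and w · n = -128 ≠ 0 so they do not intersect; hence they are skew.
Distance = |w · n| / |n| = |-128| / √542 ≈ 5.498.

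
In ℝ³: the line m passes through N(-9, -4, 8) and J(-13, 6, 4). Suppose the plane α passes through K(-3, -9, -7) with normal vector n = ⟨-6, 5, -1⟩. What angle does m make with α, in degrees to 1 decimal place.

59.6

A direction vector for m is J − N = (-4, 10, -4).
α: n·r = n·K gives -6x + 5y - z = -20.
sin θ = |n·v| / (|n||v|) = |78| / (√62 · √132) = 0.86221.
θ ≈ 59.6°.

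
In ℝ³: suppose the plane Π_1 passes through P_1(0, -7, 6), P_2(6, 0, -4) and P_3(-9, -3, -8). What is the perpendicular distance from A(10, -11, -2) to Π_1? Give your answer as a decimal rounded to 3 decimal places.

P_1P_2 = (6, 7, -10), P_1P_3 = (-9, 4, -14); a normal to Π_1 is P_1P_2 × P_1P_3 = (-58, 174, 87).
Using P_1: Π_1 has equation -58x + 174y + 87z = -696.
n·A − d = (-58)·(10) + (174)·(-11) + (87)·(-2) − (-696) = -1972; |n| = √41209.
Distance = |-1972| / √41209 = 1972/√41209 ≈ 9.714.

9.714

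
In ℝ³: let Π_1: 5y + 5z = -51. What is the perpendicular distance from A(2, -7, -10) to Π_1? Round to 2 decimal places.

4.81

n·A − d = (0)·(2) + (5)·(-7) + (5)·(-10) − (-51) = -34; |n| = √50.
Distance = |-34| / √50 = 34/√50 ≈ 4.81.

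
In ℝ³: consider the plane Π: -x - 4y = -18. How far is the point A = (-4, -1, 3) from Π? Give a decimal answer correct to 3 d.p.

n·A − d = (-1)·(-4) + (-4)·(-1) + (0)·(3) − (-18) = 26; |n| = √17.
Distance = |26| / √17 = 26/√17 ≈ 6.306.

6.306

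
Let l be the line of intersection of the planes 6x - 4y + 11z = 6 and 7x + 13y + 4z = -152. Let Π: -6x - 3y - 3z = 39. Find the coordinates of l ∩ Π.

(1, -11, -4)

Direction of l: (6, -4, 11) × (7, 13, 4) = (-159, 53, 106).
A point on l: solving the two plane equations with x = 10 gives (10, -14, -10).
Substitute r = (10, -14, -10) + t(-159, 53, 106) into the plane: 12 + 477t = 39, so t = 3/53.
Intersection: (10, -14, -10) + (3/53)·(-159, 53, 106) = (1, -11, -4).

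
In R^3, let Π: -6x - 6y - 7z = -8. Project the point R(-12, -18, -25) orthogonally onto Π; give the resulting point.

(6, 0, -4)

Foot = R − λn with λ = (n·R − d)/|n|² = (355 − (-8))/121 = 3.
Foot = (-12, -18, -25) − 3·(-6, -6, -7) = (6, 0, -4).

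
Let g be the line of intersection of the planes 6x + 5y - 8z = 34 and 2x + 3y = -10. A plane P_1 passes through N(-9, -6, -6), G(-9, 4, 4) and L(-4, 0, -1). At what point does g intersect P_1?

(1, -4, -6)

Direction of g: (6, 5, -8) × (2, 3, 0) = (24, -16, 8).
A point on g: solving the two plane equations with x = -5 gives (-5, 0, -8).
NG = (0, 10, 10), NL = (5, 6, 5); a normal to P_1 is NG × NL = (-10, 50, -50).
Using N: P_1 has equation -10x + 50y - 50z = 90.
Substitute r = (-5, 0, -8) + t(24, -16, 8) into the plane: 450 + (-1440)t = 90, so t = 1/4.
Intersection: (-5, 0, -8) + (1/4)·(24, -16, 8) = (1, -4, -6).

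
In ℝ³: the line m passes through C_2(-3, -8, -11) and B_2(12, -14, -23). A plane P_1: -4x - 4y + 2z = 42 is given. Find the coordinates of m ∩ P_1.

A direction vector for m is B_2 − C_2 = (15, -6, -12).
Substitute r = (-3, -8, -11) + t(15, -6, -12) into the plane: 22 + (-60)t = 42, so t = -1/3.
Intersection: (-3, -8, -11) + (-1/3)·(15, -6, -12) = (-8, -6, -7).

(-8, -6, -7)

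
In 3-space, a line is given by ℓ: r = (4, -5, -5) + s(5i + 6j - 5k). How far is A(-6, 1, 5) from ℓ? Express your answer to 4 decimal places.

13.7249

Taking (4, -5, -5) on ℓ with direction v = (5, 6, -5): w = A − (4, -5, -5) = (-10, 6, 10), and w × v = (-90, 0, -90).
Distance = |w × v| / |v| = √16200 / √86 ≈ 13.7249.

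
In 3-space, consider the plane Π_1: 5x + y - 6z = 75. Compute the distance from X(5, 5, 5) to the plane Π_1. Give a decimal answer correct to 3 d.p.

9.525

n·X − d = (5)·(5) + (1)·(5) + (-6)·(5) − 75 = -75; |n| = √62.
Distance = |-75| / √62 = 75/√62 ≈ 9.525.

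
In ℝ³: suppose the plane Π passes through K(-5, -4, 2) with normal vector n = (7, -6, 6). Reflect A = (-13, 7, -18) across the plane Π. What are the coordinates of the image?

(15, -17, 6)

Π: n·r = n·K gives 7x - 6y + 6z = 1.
λ = (n·A − d)/|n|² = (-241 − 1)/121 = -2.
Reflection = A − 2λn = (-13, 7, -18) − (-4)·(7, -6, 6) = (15, -17, 6).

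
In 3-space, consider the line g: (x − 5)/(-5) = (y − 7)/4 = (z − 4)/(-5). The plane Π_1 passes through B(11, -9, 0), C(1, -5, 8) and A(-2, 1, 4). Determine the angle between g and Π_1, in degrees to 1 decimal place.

21.4

g has direction (-5, 4, -5) through (5, 7, 4).
BC = (-10, 4, 8), BA = (-13, 10, 4); a normal to Π_1 is BC × BA = (-64, -64, -48).
Using B: Π_1 has equation -64x - 64y - 48z = -128.
sin θ = |n·v| / (|n||v|) = |304| / (√10496 · √66) = 0.36525.
θ ≈ 21.4°.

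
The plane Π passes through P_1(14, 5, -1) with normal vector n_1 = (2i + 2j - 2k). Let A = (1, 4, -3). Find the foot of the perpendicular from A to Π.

Π: n_1·r = n_1·P_1 gives 2x + 2y - 2z = 40.
Foot = A − λn with λ = (n·A − d)/|n|² = (16 − 40)/12 = -2.
Foot = (1, 4, -3) − (-2)·(2, 2, -2) = (5, 8, -7).

(5, 8, -7)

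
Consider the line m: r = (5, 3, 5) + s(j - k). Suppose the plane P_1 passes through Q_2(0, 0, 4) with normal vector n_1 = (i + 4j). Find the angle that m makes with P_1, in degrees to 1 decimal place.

43.3

P_1: n_1·r = n_1·Q_2 gives x + 4y = 0.
sin θ = |n·v| / (|n||v|) = |4| / (√17 · √2) = 0.68599.
θ ≈ 43.3°.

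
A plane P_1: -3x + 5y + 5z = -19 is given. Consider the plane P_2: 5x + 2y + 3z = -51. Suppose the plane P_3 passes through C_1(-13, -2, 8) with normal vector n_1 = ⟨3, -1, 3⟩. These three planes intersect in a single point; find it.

(-7, -8, 0)

P_3: n_1·r = n_1·C_1 gives 3x - y + 3z = -13.
Solving the 3×3 linear system -3x + 5y + 5z = -19, 5x + 2y + 3z = -51, 3x - y + 3z = -13 (e.g. by elimination or Cramer's rule, determinant = -112) gives (-7, -8, 0).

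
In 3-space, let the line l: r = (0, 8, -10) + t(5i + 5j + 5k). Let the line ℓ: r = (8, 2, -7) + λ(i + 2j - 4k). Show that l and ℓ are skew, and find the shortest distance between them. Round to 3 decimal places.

Common perpendicular direction n = (5, 5, 5) × (1, 2, -4) = (-30, 25, 5).
With w = (8, 2, -7) − (0, 8, -10) = (8, -6, 3), w · n = -375.
Since n ≠ 0 the lines are not parallel, and w · n = -375 ≠ 0 so they do not intersect; hence they are skew.
Distance = |w · n| / |n| = |-375| / √1550 ≈ 9.525.

9.525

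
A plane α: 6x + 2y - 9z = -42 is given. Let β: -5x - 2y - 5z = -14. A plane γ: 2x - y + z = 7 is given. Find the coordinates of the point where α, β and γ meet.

Solving the 3×3 linear system 6x + 2y - 9z = -42, -5x - 2y - 5z = -14, 2x - y + z = 7 (e.g. by elimination or Cramer's rule, determinant = -133) gives (0, -3, 4).

(0, -3, 4)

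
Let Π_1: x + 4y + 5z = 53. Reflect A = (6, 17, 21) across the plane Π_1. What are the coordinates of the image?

(0, -7, -9)

λ = (n·A − d)/|n|² = (179 − 53)/42 = 3.
Reflection = A − 2λn = (6, 17, 21) − 6·(1, 4, 5) = (0, -7, -9).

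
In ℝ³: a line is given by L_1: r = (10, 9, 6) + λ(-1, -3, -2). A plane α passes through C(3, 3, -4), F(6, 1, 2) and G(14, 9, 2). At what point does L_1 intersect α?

(8, 3, 2)

CF = (3, -2, 6), CG = (11, 6, 6); a normal to α is CF × CG = (-48, 48, 40).
Using C: α has equation -48x + 48y + 40z = -160.
Substitute r = (10, 9, 6) + t(-1, -3, -2) into the plane: 192 + (-176)t = -160, so t = 2.
Intersection: (10, 9, 6) + 2·(-1, -3, -2) = (8, 3, 2).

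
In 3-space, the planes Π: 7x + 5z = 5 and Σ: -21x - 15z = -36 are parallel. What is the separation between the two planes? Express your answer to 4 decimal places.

Rescale Σ by 1/(-3): 7x + 5z = 12. Then distance = |5 − 12| / √74 ≈ 0.8137.

0.8137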